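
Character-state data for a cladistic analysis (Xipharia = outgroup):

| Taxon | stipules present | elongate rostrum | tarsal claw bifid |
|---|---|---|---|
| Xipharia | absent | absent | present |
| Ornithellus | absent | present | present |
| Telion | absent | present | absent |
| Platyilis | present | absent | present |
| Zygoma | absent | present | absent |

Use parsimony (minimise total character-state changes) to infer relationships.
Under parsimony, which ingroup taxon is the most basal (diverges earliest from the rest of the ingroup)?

Platyilis

Character polarity is set by the outgroup: the derived state is whichever differs from the outgroup's state, so for tarsal claw bifid the derived state is 'absent', and for the remaining characters it is 'present'.
stipules present (derived state 'present') is unique to Platyilis (autapomorphy; uninformative for grouping).
elongate rostrum (derived state 'present') is shared by Ornithellus, Telion, and Zygoma — a synapomorphy uniting that clade.
Only Telion and Zygoma show the derived state 'absent' for tarsal claw bifid, supporting them as a clade.
Most parsimonious ingroup topology: ((Ornithellus,(Telion,Zygoma)),Platyilis).
Platyilis is sister to the clade containing all other ingroup taxa, so it is the earliest-diverging (most basal) ingroup lineage.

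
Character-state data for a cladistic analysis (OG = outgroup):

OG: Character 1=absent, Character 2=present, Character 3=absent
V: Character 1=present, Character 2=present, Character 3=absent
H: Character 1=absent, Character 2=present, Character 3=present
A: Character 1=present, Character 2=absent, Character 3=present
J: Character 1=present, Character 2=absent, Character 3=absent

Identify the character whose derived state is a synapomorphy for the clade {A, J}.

Character polarity is set by the outgroup: the derived state is whichever differs from the outgroup's state, so for Character 2 the derived state is 'absent', and for the remaining characters it is 'present'.
Only A, J, and V show the derived state 'present' for Character 1, supporting them as a clade.
Character 2 (derived state 'absent') is shared by A and J — a synapomorphy uniting that clade.
Character 3 groups A and H, which is incompatible with the clades supported by the remaining characters; treating it as convergent (homoplasy) costs fewer steps than any alternative tree.
Most parsimonious ingroup topology: ((V,(A,J)),H).
The clade {A, J} is supported by Character 2: its derived state 'absent' occurs in exactly those taxa and in no other taxon (including the outgroup).

Character 2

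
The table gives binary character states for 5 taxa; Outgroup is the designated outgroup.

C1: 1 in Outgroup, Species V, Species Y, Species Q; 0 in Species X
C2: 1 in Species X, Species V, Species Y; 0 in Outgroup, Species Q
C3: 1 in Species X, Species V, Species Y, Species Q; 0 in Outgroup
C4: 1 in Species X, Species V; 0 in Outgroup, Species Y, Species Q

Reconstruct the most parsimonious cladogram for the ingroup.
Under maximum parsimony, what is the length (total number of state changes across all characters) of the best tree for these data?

Character polarity is set by the outgroup: the derived state is whichever differs from the outgroup's state, so for C1 the derived state is '0', and for the remaining characters it is '1'.
C1 (derived state '0') is unique to Species X (autapomorphy; uninformative for grouping).
Only Species V, Species X, and Species Y show the derived state '1' for C2, supporting them as a clade.
C3 (derived state '1') is shared by all ingroup taxa — unites the whole ingroup.
C4: derived state '1' in Species V and Species X only — synapomorphy for {Species V, Species X}.
Most parsimonious ingroup topology: (((Species X,Species V),Species Y),Species Q).
Changes per character on this tree: C1: 1; C2: 1; C3: 1; C4: 1.
Total = 4.

4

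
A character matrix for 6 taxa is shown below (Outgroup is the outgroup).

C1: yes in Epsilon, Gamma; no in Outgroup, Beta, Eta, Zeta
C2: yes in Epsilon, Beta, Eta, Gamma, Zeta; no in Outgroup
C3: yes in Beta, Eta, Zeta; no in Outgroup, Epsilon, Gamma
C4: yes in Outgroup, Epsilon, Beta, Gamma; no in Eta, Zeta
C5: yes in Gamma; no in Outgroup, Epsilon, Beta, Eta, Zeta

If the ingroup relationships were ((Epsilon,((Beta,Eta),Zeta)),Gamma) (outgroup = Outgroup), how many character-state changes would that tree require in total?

7

Map each character onto ((Epsilon,((Beta,Eta),Zeta)),Gamma) (rooted by Outgroup) and count the minimum state changes it requires (Fitch parsimony):
C1: 2; C2: 1; C3: 1; C4: 2; C5: 1.
Total tree length = 7.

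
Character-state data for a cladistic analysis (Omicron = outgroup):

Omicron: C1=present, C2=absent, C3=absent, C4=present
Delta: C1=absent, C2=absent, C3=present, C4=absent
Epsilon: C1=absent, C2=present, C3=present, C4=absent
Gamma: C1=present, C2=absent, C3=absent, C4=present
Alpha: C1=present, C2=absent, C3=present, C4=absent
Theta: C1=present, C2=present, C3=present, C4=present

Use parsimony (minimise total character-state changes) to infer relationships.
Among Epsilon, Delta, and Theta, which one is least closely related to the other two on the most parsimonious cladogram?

Theta

Character polarity is set by the outgroup: the derived state is whichever differs from the outgroup's state, so for C1, C4 the derived state is 'absent', and for the remaining characters it is 'present'.
C1: derived state 'absent' in Delta and Epsilon only — synapomorphy for {Delta, Epsilon}.
C2 groups Epsilon and Theta, which is incompatible with the clades supported by the remaining characters; treating it as convergent (homoplasy) costs fewer steps than any alternative tree.
Only Alpha, Delta, Epsilon, and Theta show the derived state 'present' for C3, supporting them as a clade.
Only Alpha, Delta, and Epsilon show the derived state 'absent' for C4, supporting them as a clade.
Most parsimonious ingroup topology: ((((Delta,Epsilon),Alpha),Theta),Gamma).
Delta and Epsilon share a more recent common ancestor with each other than either does with Theta, so Theta is the least closely related of the three.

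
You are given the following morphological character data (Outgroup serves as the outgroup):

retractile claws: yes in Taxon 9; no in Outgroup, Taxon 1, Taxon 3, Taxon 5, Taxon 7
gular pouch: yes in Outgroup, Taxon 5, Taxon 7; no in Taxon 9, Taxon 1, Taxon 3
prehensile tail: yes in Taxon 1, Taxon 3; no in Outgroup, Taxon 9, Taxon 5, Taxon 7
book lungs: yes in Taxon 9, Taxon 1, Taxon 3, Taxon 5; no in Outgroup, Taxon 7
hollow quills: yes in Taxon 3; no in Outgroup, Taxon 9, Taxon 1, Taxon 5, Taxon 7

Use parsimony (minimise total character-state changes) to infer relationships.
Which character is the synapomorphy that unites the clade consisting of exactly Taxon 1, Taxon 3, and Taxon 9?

gular pouch

Character polarity is set by the outgroup: the derived state is whichever differs from the outgroup's state, so for gular pouch the derived state is 'no', and for the remaining characters it is 'yes'.
retractile claws: derived state 'yes' in Taxon 9 only — an autapomorphy, so it tells us nothing about relationships among taxa.
Only Taxon 1, Taxon 3, and Taxon 9 show the derived state 'no' for gular pouch, supporting them as a clade.
Only Taxon 1 and Taxon 3 show the derived state 'yes' for prehensile tail, supporting them as a clade.
Only Taxon 1, Taxon 3, Taxon 5, and Taxon 9 show the derived state 'yes' for book lungs, supporting them as a clade.
hollow quills: derived state 'yes' in Taxon 3 only — an autapomorphy, so it tells us nothing about relationships among taxa.
Most parsimonious ingroup topology: (((Taxon 9,(Taxon 1,Taxon 3)),Taxon 5),Taxon 7).
The clade {Taxon 1, Taxon 3, Taxon 9} is supported by gular pouch: its derived state 'no' occurs in exactly those taxa and in no other taxon (including the outgroup).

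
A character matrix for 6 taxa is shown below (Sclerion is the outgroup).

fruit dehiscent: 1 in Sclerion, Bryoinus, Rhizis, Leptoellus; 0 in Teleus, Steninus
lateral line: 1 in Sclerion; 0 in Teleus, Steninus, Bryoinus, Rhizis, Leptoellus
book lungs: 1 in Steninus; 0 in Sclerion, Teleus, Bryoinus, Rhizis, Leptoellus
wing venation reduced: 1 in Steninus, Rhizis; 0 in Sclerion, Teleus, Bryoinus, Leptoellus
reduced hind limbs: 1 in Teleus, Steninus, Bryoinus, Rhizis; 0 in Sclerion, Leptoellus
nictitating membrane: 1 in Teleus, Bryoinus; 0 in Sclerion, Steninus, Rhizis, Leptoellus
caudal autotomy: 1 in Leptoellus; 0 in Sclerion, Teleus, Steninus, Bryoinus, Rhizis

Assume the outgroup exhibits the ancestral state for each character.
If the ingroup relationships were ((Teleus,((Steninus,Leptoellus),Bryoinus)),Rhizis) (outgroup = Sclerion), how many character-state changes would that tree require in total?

11

Map each character onto ((Teleus,((Steninus,Leptoellus),Bryoinus)),Rhizis) (rooted by Sclerion) and count the minimum state changes it requires (Fitch parsimony):
fruit dehiscent: 2; lateral line: 1; book lungs: 1; wing venation reduced: 2; reduced hind limbs: 2; nictitating membrane: 2; caudal autotomy: 1.
Total tree length = 11.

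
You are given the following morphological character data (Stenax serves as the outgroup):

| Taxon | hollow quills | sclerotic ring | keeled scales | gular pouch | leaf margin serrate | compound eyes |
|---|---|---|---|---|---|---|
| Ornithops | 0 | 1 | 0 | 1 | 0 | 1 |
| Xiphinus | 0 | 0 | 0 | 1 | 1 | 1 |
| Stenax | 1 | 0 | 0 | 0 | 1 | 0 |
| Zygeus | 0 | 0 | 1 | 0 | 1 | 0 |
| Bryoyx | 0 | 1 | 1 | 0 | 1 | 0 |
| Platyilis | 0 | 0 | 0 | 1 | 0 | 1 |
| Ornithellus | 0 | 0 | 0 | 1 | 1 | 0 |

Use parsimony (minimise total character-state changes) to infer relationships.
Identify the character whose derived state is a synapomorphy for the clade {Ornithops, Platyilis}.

Character polarity is set by the outgroup: the derived state is whichever differs from the outgroup's state, so for hollow quills, leaf margin serrate the derived state is '0', and for the remaining characters it is '1'.
All ingroup taxa share the derived state '0' for hollow quills; it defines the ingroup but does not resolve relationships within it.
sclerotic ring groups Bryoyx and Ornithops, which is incompatible with the clades supported by the remaining characters; treating it as convergent (homoplasy) costs fewer steps than any alternative tree.
keeled scales (derived state '1') is shared by Bryoyx and Zygeus — a synapomorphy uniting that clade.
Only Ornithellus, Ornithops, Platyilis, and Xiphinus show the derived state '1' for gular pouch, supporting them as a clade.
leaf margin serrate: derived state '0' in Ornithops and Platyilis only — synapomorphy for {Ornithops, Platyilis}.
Only Ornithops, Platyilis, and Xiphinus show the derived state '1' for compound eyes, supporting them as a clade.
Most parsimonious ingroup topology: ((((Platyilis,Ornithops),Xiphinus),Ornithellus),(Zygeus,Bryoyx)).
The clade {Ornithops, Platyilis} is supported by leaf margin serrate: its derived state '0' occurs in exactly those taxa and in no other taxon (including the outgroup).

leaf margin serrate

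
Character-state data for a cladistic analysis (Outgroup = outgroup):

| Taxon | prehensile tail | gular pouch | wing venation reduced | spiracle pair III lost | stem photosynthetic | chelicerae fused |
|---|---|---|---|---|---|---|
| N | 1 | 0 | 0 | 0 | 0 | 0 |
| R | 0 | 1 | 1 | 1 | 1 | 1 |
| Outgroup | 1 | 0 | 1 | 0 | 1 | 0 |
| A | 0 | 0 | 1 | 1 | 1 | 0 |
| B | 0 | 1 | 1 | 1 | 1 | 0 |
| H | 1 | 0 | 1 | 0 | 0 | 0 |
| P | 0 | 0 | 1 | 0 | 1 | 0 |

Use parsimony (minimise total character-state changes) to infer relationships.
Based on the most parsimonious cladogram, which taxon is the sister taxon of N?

Character polarity is set by the outgroup: the derived state is whichever differs from the outgroup's state, so for prehensile tail, wing venation reduced, stem photosynthetic the derived state is '0', and for the remaining characters it is '1'.
prehensile tail: derived state '0' in A, B, P, and R only — synapomorphy for {A, B, P, R}.
Only B and R show the derived state '1' for gular pouch, supporting them as a clade.
wing venation reduced (derived state '0') is unique to N (autapomorphy; uninformative for grouping).
spiracle pair III lost (derived state '1') is shared by A, B, and R — a synapomorphy uniting that clade.
stem photosynthetic: derived state '0' in H and N only — synapomorphy for {H, N}.
chelicerae fused (derived state '1') is unique to R (autapomorphy; uninformative for grouping).
Most parsimonious ingroup topology: ((((B,R),A),P),(H,N)).
N and H form a cherry on this tree, so they are sister taxa.

H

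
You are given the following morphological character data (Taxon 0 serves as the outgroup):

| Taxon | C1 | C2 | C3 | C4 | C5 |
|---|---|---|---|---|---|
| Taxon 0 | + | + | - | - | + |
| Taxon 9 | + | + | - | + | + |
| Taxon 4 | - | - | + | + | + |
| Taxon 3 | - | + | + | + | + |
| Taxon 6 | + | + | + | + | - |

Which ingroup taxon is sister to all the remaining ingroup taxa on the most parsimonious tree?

Character polarity is set by the outgroup: the derived state is whichever differs from the outgroup's state, so for C1, C2, C5 the derived state is '-', and for the remaining characters it is '+'.
C1: derived state '-' in Taxon 3 and Taxon 4 only — synapomorphy for {Taxon 3, Taxon 4}.
C2 (derived state '-') is unique to Taxon 4 (autapomorphy; uninformative for grouping).
C3: derived state '+' in Taxon 3, Taxon 4, and Taxon 6 only — synapomorphy for {Taxon 3, Taxon 4, Taxon 6}.
All ingroup taxa share the derived state '+' for C4; it defines the ingroup but does not resolve relationships within it.
C5: derived state '-' in Taxon 6 only — an autapomorphy, so it tells us nothing about relationships among taxa.
Most parsimonious ingroup topology: (Taxon 9,((Taxon 4,Taxon 3),Taxon 6)).
Taxon 9 is sister to the clade containing all other ingroup taxa, so it is the earliest-diverging (most basal) ingroup lineage.

Taxon 9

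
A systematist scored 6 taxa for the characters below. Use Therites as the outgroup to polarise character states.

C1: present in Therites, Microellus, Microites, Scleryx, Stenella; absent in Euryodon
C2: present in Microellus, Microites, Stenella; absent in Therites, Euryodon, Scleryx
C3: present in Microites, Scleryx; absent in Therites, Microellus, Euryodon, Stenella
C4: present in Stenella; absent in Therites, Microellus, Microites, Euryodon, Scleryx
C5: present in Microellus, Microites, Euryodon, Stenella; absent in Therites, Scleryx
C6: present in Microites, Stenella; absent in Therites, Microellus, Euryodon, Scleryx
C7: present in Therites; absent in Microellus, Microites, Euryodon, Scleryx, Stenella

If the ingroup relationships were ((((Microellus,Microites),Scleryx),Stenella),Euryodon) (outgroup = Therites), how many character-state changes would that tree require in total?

Map each character onto ((((Microellus,Microites),Scleryx),Stenella),Euryodon) (rooted by Therites) and count the minimum state changes it requires (Fitch parsimony):
C1: 1; C2: 2; C3: 2; C4: 1; C5: 2; C6: 2; C7: 1.
Total tree length = 11.

11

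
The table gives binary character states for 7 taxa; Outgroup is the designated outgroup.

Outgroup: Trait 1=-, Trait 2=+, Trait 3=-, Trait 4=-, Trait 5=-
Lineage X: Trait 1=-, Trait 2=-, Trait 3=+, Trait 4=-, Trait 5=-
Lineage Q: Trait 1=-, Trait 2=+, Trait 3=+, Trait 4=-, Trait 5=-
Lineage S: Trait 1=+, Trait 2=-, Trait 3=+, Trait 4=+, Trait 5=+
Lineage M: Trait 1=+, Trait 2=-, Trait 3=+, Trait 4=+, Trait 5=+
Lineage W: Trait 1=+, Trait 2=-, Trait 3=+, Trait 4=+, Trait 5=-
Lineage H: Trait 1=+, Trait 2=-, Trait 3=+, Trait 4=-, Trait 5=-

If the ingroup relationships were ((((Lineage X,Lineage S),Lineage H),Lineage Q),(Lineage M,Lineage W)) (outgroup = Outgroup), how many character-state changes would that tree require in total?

Map each character onto ((((Lineage X,Lineage S),Lineage H),Lineage Q),(Lineage M,Lineage W)) (rooted by Outgroup) and count the minimum state changes it requires (Fitch parsimony):
Trait 1: 3; Trait 2: 2; Trait 3: 1; Trait 4: 2; Trait 5: 2.
Total tree length = 10.

10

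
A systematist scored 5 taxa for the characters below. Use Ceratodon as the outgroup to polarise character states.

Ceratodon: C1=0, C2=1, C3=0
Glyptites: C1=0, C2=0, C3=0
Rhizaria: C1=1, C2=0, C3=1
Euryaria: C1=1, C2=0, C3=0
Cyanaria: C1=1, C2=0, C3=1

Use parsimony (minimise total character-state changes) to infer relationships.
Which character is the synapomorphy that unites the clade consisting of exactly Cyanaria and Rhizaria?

Character polarity is set by the outgroup: the derived state is whichever differs from the outgroup's state, so for C2 the derived state is '0', and for the remaining characters it is '1'.
C1 (derived state '1') is shared by Cyanaria, Euryaria, and Rhizaria — a synapomorphy uniting that clade.
C2 (derived state '0') is shared by all ingroup taxa — unites the whole ingroup.
C3: derived state '1' in Cyanaria and Rhizaria only — synapomorphy for {Cyanaria, Rhizaria}.
Most parsimonious ingroup topology: (Glyptites,((Rhizaria,Cyanaria),Euryaria)).
The clade {Cyanaria, Rhizaria} is supported by C3: its derived state '1' occurs in exactly those taxa and in no other taxon (including the outgroup).

C3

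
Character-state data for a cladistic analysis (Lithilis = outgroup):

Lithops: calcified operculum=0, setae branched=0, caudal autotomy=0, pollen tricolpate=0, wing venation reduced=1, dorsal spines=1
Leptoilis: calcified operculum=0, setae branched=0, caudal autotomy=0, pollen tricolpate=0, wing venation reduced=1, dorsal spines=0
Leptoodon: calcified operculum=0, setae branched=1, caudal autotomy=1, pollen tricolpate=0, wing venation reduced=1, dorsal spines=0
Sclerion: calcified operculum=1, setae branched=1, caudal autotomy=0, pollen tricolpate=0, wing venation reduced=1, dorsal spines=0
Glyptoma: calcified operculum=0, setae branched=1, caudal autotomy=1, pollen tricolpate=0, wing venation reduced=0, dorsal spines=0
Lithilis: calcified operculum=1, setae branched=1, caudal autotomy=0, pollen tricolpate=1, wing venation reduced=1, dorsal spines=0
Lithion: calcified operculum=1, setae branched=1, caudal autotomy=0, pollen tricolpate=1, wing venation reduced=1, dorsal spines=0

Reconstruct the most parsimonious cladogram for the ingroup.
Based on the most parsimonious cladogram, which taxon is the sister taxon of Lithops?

Character polarity is set by the outgroup: the derived state is whichever differs from the outgroup's state, so for calcified operculum, setae branched, pollen tricolpate, wing venation reduced the derived state is '0', and for the remaining characters it is '1'.
Only Glyptoma, Leptoilis, Leptoodon, and Lithops show the derived state '0' for calcified operculum, supporting them as a clade.
setae branched (derived state '0') is shared by Leptoilis and Lithops — a synapomorphy uniting that clade.
Only Glyptoma and Leptoodon show the derived state '1' for caudal autotomy, supporting them as a clade.
pollen tricolpate (derived state '0') is shared by Glyptoma, Leptoilis, Leptoodon, Lithops, and Sclerion — a synapomorphy uniting that clade.
wing venation reduced: derived state '0' in Glyptoma only — an autapomorphy, so it tells us nothing about relationships among taxa.
dorsal spines (derived state '1') is unique to Lithops (autapomorphy; uninformative for grouping).
Most parsimonious ingroup topology: ((((Leptoodon,Glyptoma),(Leptoilis,Lithops)),Sclerion),Lithion).
Lithops and Leptoilis form a cherry on this tree, so they are sister taxa.

Leptoilis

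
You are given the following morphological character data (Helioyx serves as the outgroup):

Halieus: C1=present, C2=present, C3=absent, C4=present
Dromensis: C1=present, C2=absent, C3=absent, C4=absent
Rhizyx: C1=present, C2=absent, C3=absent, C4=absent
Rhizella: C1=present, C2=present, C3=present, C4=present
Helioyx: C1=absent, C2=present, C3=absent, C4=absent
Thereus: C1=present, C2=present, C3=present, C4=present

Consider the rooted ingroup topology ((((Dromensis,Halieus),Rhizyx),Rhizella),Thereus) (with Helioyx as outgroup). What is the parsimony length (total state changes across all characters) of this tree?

8

Map each character onto ((((Dromensis,Halieus),Rhizyx),Rhizella),Thereus) (rooted by Helioyx) and count the minimum state changes it requires (Fitch parsimony):
C1: 1; C2: 2; C3: 2; C4: 3.
Total tree length = 8.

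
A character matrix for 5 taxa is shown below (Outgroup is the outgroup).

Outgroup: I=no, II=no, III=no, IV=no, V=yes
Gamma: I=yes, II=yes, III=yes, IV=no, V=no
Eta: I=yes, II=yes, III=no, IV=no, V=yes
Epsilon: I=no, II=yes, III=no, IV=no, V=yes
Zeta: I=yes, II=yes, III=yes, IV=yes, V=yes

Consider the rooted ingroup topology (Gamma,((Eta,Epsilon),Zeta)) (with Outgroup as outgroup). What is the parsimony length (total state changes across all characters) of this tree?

Map each character onto (Gamma,((Eta,Epsilon),Zeta)) (rooted by Outgroup) and count the minimum state changes it requires (Fitch parsimony):
I: 2; II: 1; III: 2; IV: 1; V: 1.
Total tree length = 7.

7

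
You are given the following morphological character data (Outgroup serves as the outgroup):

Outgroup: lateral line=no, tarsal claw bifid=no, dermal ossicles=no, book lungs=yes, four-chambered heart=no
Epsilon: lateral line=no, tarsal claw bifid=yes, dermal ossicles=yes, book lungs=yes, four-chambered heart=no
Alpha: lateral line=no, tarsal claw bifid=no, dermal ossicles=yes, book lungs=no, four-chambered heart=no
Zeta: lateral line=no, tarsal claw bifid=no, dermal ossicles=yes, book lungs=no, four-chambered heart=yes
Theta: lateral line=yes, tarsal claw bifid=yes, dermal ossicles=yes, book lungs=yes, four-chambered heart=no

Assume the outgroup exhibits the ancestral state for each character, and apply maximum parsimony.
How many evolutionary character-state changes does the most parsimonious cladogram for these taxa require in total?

Character polarity is set by the outgroup: the derived state is whichever differs from the outgroup's state, so for book lungs the derived state is 'no', and for the remaining characters it is 'yes'.
lateral line (derived state 'yes') is unique to Theta (autapomorphy; uninformative for grouping).
Only Epsilon and Theta show the derived state 'yes' for tarsal claw bifid, supporting them as a clade.
dermal ossicles (derived state 'yes') is shared by all ingroup taxa — unites the whole ingroup.
Only Alpha and Zeta show the derived state 'no' for book lungs, supporting them as a clade.
four-chambered heart: derived state 'yes' in Zeta only — an autapomorphy, so it tells us nothing about relationships among taxa.
Most parsimonious ingroup topology: ((Epsilon,Theta),(Alpha,Zeta)).
Changes per character on this tree: lateral line: 1; tarsal claw bifid: 1; dermal ossicles: 1; book lungs: 1; four-chambered heart: 1.
Total = 5.

5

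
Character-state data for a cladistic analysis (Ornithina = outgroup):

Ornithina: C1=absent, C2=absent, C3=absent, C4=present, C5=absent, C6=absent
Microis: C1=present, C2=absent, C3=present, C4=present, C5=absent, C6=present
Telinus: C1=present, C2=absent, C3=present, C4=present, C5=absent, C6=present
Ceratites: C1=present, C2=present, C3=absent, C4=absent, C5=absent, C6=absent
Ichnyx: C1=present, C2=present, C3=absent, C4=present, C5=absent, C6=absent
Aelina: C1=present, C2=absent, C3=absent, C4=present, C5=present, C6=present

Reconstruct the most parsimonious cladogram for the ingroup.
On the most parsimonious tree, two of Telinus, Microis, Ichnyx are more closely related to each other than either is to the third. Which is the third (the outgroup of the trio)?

Ichnyx

Character polarity is set by the outgroup: the derived state is whichever differs from the outgroup's state, so for C4 the derived state is 'absent', and for the remaining characters it is 'present'.
All ingroup taxa share the derived state 'present' for C1; it defines the ingroup but does not resolve relationships within it.
C2: derived state 'present' in Ceratites and Ichnyx only — synapomorphy for {Ceratites, Ichnyx}.
C3 (derived state 'present') is shared by Microis and Telinus — a synapomorphy uniting that clade.
C4 (derived state 'absent') is unique to Ceratites (autapomorphy; uninformative for grouping).
C5: derived state 'present' in Aelina only — an autapomorphy, so it tells us nothing about relationships among taxa.
C6 (derived state 'present') is shared by Aelina, Microis, and Telinus — a synapomorphy uniting that clade.
Most parsimonious ingroup topology: (((Microis,Telinus),Aelina),(Ceratites,Ichnyx)).
Telinus and Microis share a more recent common ancestor with each other than either does with Ichnyx, so Ichnyx is the least closely related of the three.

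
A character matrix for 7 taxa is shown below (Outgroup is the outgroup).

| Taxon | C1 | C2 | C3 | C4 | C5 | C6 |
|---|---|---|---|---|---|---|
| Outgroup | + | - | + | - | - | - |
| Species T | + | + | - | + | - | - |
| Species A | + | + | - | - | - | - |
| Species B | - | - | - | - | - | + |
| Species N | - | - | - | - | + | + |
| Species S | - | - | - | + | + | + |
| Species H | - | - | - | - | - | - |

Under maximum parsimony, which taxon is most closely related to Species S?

Character polarity is set by the outgroup: the derived state is whichever differs from the outgroup's state, so for C1, C3 the derived state is '-', and for the remaining characters it is '+'.
C1: derived state '-' in Species B, Species H, Species N, and Species S only — synapomorphy for {Species B, Species H, Species N, Species S}.
C2 (derived state '+') is shared by Species A and Species T — a synapomorphy uniting that clade.
All ingroup taxa share the derived state '-' for C3; it defines the ingroup but does not resolve relationships within it.
C4 (state '+') occurs in Species S and Species T but conflicts with the nesting implied by the other characters — most parsimoniously interpreted as homoplasy.
C5: derived state '+' in Species N and Species S only — synapomorphy for {Species N, Species S}.
C6: derived state '+' in Species B, Species N, and Species S only — synapomorphy for {Species B, Species N, Species S}.
Most parsimonious ingroup topology: ((Species T,Species A),((Species B,(Species N,Species S)),Species H)).
Species S and Species N form a cherry on this tree, so they are sister taxa.

Species N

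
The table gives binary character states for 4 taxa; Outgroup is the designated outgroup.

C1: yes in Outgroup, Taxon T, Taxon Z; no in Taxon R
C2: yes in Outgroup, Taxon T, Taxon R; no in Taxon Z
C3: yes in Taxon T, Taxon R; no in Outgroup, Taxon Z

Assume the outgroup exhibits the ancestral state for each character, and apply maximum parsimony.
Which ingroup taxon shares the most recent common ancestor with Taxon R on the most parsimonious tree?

Taxon T

Character polarity is set by the outgroup: the derived state is whichever differs from the outgroup's state, so for C1, C2 the derived state is 'no', and for the remaining characters it is 'yes'.
C1: derived state 'no' in Taxon R only — an autapomorphy, so it tells us nothing about relationships among taxa.
C2 (derived state 'no') is unique to Taxon Z (autapomorphy; uninformative for grouping).
C3: derived state 'yes' in Taxon R and Taxon T only — synapomorphy for {Taxon R, Taxon T}.
Most parsimonious ingroup topology: ((Taxon T,Taxon R),Taxon Z).
Taxon R and Taxon T form a cherry on this tree, so they are sister taxa.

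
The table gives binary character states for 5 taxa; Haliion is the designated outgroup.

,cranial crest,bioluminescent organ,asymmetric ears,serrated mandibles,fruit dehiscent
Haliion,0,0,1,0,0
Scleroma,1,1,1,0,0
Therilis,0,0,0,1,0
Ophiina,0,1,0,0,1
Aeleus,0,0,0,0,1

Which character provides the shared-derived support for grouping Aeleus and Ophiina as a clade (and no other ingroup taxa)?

Character polarity is set by the outgroup: the derived state is whichever differs from the outgroup's state, so for asymmetric ears the derived state is '0', and for the remaining characters it is '1'.
cranial crest: derived state '1' in Scleroma only — an autapomorphy, so it tells us nothing about relationships among taxa.
bioluminescent organ (state '1') occurs in Ophiina and Scleroma but conflicts with the nesting implied by the other characters — most parsimoniously interpreted as homoplasy.
asymmetric ears: derived state '0' in Aeleus, Ophiina, and Therilis only — synapomorphy for {Aeleus, Ophiina, Therilis}.
serrated mandibles: derived state '1' in Therilis only — an autapomorphy, so it tells us nothing about relationships among taxa.
Only Aeleus and Ophiina show the derived state '1' for fruit dehiscent, supporting them as a clade.
Most parsimonious ingroup topology: (Scleroma,(Therilis,(Ophiina,Aeleus))).
The clade {Aeleus, Ophiina} is supported by fruit dehiscent: its derived state '1' occurs in exactly those taxa and in no other taxon (including the outgroup).

fruit dehiscent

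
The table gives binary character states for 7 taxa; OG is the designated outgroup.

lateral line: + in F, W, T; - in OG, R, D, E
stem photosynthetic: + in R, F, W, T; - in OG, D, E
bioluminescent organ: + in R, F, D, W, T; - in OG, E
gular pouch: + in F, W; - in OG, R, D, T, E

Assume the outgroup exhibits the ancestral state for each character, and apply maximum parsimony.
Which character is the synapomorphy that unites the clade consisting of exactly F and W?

gular pouch

The outgroup has state '-' for every character, so '+' is the derived state throughout.
Only F, T, and W show the derived state '+' for lateral line, supporting them as a clade.
Only F, R, T, and W show the derived state '+' for stem photosynthetic, supporting them as a clade.
Only D, F, R, T, and W show the derived state '+' for bioluminescent organ, supporting them as a clade.
Only F and W show the derived state '+' for gular pouch, supporting them as a clade.
Most parsimonious ingroup topology: (((R,((F,W),T)),D),E).
The clade {F, W} is supported by gular pouch: its derived state '+' occurs in exactly those taxa and in no other taxon (including the outgroup).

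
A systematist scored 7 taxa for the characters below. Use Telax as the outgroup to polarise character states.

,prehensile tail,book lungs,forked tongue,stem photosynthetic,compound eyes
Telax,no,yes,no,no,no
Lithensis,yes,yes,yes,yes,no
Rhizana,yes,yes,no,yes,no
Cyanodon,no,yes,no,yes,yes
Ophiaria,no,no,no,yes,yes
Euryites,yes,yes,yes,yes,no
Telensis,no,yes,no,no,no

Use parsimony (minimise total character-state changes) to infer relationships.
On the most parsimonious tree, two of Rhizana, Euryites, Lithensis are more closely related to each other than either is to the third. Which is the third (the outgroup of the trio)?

Character polarity is set by the outgroup: the derived state is whichever differs from the outgroup's state, so for book lungs the derived state is 'no', and for the remaining characters it is 'yes'.
Only Euryites, Lithensis, and Rhizana show the derived state 'yes' for prehensile tail, supporting them as a clade.
book lungs (derived state 'no') is unique to Ophiaria (autapomorphy; uninformative for grouping).
forked tongue (derived state 'yes') is shared by Euryites and Lithensis — a synapomorphy uniting that clade.
stem photosynthetic (derived state 'yes') is shared by Cyanodon, Euryites, Lithensis, Ophiaria, and Rhizana — a synapomorphy uniting that clade.
Only Cyanodon and Ophiaria show the derived state 'yes' for compound eyes, supporting them as a clade.
Most parsimonious ingroup topology: ((((Lithensis,Euryites),Rhizana),(Cyanodon,Ophiaria)),Telensis).
Euryites and Lithensis share a more recent common ancestor with each other than either does with Rhizana, so Rhizana is the least closely related of the three.

Rhizana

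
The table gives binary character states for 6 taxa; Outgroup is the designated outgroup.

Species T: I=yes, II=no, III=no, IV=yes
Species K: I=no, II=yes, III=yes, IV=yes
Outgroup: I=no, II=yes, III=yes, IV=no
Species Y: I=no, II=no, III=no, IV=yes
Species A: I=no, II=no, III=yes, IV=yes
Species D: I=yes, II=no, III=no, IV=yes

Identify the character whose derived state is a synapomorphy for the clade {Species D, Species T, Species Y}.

III

Character polarity is set by the outgroup: the derived state is whichever differs from the outgroup's state, so for II, III the derived state is 'no', and for the remaining characters it is 'yes'.
Only Species D and Species T show the derived state 'yes' for I, supporting them as a clade.
Only Species A, Species D, Species T, and Species Y show the derived state 'no' for II, supporting them as a clade.
Only Species D, Species T, and Species Y show the derived state 'no' for III, supporting them as a clade.
All ingroup taxa share the derived state 'yes' for IV; it defines the ingroup but does not resolve relationships within it.
Most parsimonious ingroup topology: ((((Species D,Species T),Species Y),Species A),Species K).
The clade {Species D, Species T, Species Y} is supported by III: its derived state 'no' occurs in exactly those taxa and in no other taxon (including the outgroup).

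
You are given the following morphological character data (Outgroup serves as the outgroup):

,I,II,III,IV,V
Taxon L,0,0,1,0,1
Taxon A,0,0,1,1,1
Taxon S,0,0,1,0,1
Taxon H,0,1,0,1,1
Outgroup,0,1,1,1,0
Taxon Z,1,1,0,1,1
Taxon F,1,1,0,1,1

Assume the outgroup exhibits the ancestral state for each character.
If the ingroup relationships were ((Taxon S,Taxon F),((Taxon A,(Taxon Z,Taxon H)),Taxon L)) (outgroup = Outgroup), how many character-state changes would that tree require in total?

Map each character onto ((Taxon S,Taxon F),((Taxon A,(Taxon Z,Taxon H)),Taxon L)) (rooted by Outgroup) and count the minimum state changes it requires (Fitch parsimony):
I: 2; II: 3; III: 2; IV: 2; V: 1.
Total tree length = 10.

10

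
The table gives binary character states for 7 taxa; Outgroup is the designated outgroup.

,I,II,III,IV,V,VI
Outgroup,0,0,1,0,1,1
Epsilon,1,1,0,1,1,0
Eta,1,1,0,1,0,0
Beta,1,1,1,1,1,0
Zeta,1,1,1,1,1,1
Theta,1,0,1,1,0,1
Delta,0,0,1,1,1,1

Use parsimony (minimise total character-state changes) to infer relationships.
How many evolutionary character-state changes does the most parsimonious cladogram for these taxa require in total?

7

Character polarity is set by the outgroup: the derived state is whichever differs from the outgroup's state, so for III, V, VI the derived state is '0', and for the remaining characters it is '1'.
I (derived state '1') is shared by Beta, Epsilon, Eta, Theta, and Zeta — a synapomorphy uniting that clade.
Only Beta, Epsilon, Eta, and Zeta show the derived state '1' for II, supporting them as a clade.
Only Epsilon and Eta show the derived state '0' for III, supporting them as a clade.
IV (derived state '1') is shared by all ingroup taxa — unites the whole ingroup.
V groups Eta and Theta, which is incompatible with the clades supported by the remaining characters; treating it as convergent (homoplasy) costs fewer steps than any alternative tree.
VI (derived state '0') is shared by Beta, Epsilon, and Eta — a synapomorphy uniting that clade.
Most parsimonious ingroup topology: (((((Epsilon,Eta),Beta),Zeta),Theta),Delta).
Changes per character on this tree: I: 1; II: 1; III: 1; IV: 1; V: 2; VI: 1.
Total = 7.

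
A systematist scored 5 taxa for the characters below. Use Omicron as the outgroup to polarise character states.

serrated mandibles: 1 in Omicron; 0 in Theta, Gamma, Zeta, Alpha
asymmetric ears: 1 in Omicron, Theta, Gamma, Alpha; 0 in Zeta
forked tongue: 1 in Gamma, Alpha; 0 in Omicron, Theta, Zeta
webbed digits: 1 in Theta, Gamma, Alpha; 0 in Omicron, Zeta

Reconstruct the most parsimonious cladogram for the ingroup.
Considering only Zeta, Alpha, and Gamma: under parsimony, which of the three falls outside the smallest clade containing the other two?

Zeta

Character polarity is set by the outgroup: the derived state is whichever differs from the outgroup's state, so for serrated mandibles, asymmetric ears the derived state is '0', and for the remaining characters it is '1'.
All ingroup taxa share the derived state '0' for serrated mandibles; it defines the ingroup but does not resolve relationships within it.
asymmetric ears (derived state '0') is unique to Zeta (autapomorphy; uninformative for grouping).
forked tongue: derived state '1' in Alpha and Gamma only — synapomorphy for {Alpha, Gamma}.
webbed digits (derived state '1') is shared by Alpha, Gamma, and Theta — a synapomorphy uniting that clade.
Most parsimonious ingroup topology: ((Theta,(Gamma,Alpha)),Zeta).
Alpha and Gamma share a more recent common ancestor with each other than either does with Zeta, so Zeta is the least closely related of the three.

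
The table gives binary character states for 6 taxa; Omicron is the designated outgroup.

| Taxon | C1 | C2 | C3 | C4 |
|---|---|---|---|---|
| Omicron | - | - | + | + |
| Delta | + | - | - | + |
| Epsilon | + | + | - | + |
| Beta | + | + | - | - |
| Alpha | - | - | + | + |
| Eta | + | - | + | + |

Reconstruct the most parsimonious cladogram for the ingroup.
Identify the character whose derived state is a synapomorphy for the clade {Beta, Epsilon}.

Character polarity is set by the outgroup: the derived state is whichever differs from the outgroup's state, so for C3, C4 the derived state is '-', and for the remaining characters it is '+'.
Only Beta, Delta, Epsilon, and Eta show the derived state '+' for C1, supporting them as a clade.
C2: derived state '+' in Beta and Epsilon only — synapomorphy for {Beta, Epsilon}.
C3 (derived state '-') is shared by Beta, Delta, and Epsilon — a synapomorphy uniting that clade.
C4: derived state '-' in Beta only — an autapomorphy, so it tells us nothing about relationships among taxa.
Most parsimonious ingroup topology: (((Delta,(Epsilon,Beta)),Eta),Alpha).
The clade {Beta, Epsilon} is supported by C2: its derived state '+' occurs in exactly those taxa and in no other taxon (including the outgroup).

C2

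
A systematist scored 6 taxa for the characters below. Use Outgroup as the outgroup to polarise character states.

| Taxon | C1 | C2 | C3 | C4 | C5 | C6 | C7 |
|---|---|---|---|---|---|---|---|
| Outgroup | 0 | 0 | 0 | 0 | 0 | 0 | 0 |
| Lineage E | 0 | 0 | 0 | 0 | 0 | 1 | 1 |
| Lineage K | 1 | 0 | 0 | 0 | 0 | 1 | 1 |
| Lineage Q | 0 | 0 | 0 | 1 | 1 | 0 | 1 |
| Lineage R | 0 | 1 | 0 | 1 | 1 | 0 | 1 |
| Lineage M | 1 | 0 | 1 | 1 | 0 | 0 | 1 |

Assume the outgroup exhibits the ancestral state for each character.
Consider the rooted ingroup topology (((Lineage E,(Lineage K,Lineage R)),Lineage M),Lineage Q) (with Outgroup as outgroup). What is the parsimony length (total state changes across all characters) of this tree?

12

Map each character onto (((Lineage E,(Lineage K,Lineage R)),Lineage M),Lineage Q) (rooted by Outgroup) and count the minimum state changes it requires (Fitch parsimony):
C1: 2; C2: 1; C3: 1; C4: 3; C5: 2; C6: 2; C7: 1.
Total tree length = 12.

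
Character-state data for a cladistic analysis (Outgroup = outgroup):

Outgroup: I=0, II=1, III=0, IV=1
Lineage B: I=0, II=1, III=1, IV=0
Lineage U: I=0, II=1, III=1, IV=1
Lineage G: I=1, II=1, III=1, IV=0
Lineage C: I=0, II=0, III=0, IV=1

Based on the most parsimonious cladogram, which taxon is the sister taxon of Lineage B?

Character polarity is set by the outgroup: the derived state is whichever differs from the outgroup's state, so for II, IV the derived state is '0', and for the remaining characters it is '1'.
I (derived state '1') is unique to Lineage G (autapomorphy; uninformative for grouping).
II (derived state '0') is unique to Lineage C (autapomorphy; uninformative for grouping).
III (derived state '1') is shared by Lineage B, Lineage G, and Lineage U — a synapomorphy uniting that clade.
IV (derived state '0') is shared by Lineage B and Lineage G — a synapomorphy uniting that clade.
Most parsimonious ingroup topology: (((Lineage B,Lineage G),Lineage U),Lineage C).
Lineage B and Lineage G form a cherry on this tree, so they are sister taxa.

Lineage G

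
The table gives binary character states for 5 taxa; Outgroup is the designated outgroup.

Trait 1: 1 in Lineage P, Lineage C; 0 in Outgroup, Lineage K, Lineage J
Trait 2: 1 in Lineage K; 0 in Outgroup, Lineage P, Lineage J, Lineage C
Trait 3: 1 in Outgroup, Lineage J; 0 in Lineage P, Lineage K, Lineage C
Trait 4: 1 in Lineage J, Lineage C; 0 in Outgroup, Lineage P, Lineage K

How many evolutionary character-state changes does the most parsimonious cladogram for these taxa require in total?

5

Character polarity is set by the outgroup: the derived state is whichever differs from the outgroup's state, so for Trait 3 the derived state is '0', and for the remaining characters it is '1'.
Trait 1 (derived state '1') is shared by Lineage C and Lineage P — a synapomorphy uniting that clade.
Trait 2: derived state '1' in Lineage K only — an autapomorphy, so it tells us nothing about relationships among taxa.
Only Lineage C, Lineage K, and Lineage P show the derived state '0' for Trait 3, supporting them as a clade.
Trait 4 (state '1') occurs in Lineage C and Lineage J but conflicts with the nesting implied by the other characters — most parsimoniously interpreted as homoplasy.
Most parsimonious ingroup topology: (((Lineage P,Lineage C),Lineage K),Lineage J).
Changes per character on this tree: Trait 1: 1; Trait 2: 1; Trait 3: 1; Trait 4: 2.
Total = 5.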